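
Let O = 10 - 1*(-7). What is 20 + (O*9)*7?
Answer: 1091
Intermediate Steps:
O = 17 (O = 10 + 7 = 17)
20 + (O*9)*7 = 20 + (17*9)*7 = 20 + 153*7 = 20 + 1071 = 1091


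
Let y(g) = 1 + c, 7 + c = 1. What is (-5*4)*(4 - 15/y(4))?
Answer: -140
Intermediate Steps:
c = -6 (c = -7 + 1 = -6)
y(g) = -5 (y(g) = 1 - 6 = -5)
(-5*4)*(4 - 15/y(4)) = (-5*4)*(4 - 15/(-5)) = -20*(4 - 15*(-1/5)) = -20*(4 + 3) = -20*7 = -140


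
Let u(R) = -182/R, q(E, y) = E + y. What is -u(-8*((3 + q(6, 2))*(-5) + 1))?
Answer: 91/216 ≈ 0.42130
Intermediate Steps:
-u(-8*((3 + q(6, 2))*(-5) + 1)) = -(-182)/((-8*((3 + (6 + 2))*(-5) + 1))) = -(-182)/((-8*((3 + 8)*(-5) + 1))) = -(-182)/((-8*(11*(-5) + 1))) = -(-182)/((-8*(-55 + 1))) = -(-182)/((-8*(-54))) = -(-182)/432 = -1*(-91/216) = 91/216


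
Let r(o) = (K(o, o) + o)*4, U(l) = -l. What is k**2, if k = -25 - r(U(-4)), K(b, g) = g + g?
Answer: 5329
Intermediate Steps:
K(b, g) = 2*g
r(o) = 12*o (r(o) = (2*o + o)*4 = (3*o)*4 = 12*o)
k = -73 (k = -25 - 12*(-1*(-4)) = -25 - 12*4 = -25 - 1*48 = -25 - 48 = -73)
k**2 = (-73)**2 = 5329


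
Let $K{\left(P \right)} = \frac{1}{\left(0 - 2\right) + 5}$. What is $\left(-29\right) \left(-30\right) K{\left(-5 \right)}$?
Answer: $290$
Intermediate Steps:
$K{\left(P \right)} = \frac{1}{3}$ ($K{\left(P \right)} = \frac{1}{-2 + 5} = \frac{1}{3}$)
$\left(-29\right) \left(-30\right) K{\left(-5 \right)} = \left(-29\right) \left(-30\right) \frac{1}{3} = 870 \cdot \frac{1}{3} = 290$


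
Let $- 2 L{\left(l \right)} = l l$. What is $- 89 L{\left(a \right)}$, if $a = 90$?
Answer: $360450$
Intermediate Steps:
$L{\left(l \right)} = - \frac{l^{2}}{2}$ ($L{\left(l \right)} = - \frac{l l}{2} = - \frac{l^{2}}{2}$)
$- 89 L{\left(a \right)} = - 89 \left(- \frac{90^{2}}{2}\right) = - 89 \left(\left(- \frac{1}{2}\right) 8100\right) = \left(-89\right) \left(-4050\right) = 360450$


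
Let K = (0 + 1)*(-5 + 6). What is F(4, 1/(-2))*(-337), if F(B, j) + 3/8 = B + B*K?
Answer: -20557/8 ≈ -2569.6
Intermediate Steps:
K = 1 (K = 1*1 = 1)
F(B, j) = -3/8 + 2*B (F(B, j) = -3/8 + (B + B*1) = -3/8 + (B + B) = -3/8 + 2*B)
F(4, 1/(-2))*(-337) = (-3/8 + 2*4)*(-337) = (-3/8 + 8)*(-337) = (61/8)*(-337) = -20557/8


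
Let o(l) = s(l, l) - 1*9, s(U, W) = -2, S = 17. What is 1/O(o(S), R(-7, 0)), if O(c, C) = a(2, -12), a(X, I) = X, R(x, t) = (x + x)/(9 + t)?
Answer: 1/2 ≈ 0.50000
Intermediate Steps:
R(x, t) = 2*x/(9 + t) (R(x, t) = (2*x)/(9 + t) = 2*x/(9 + t))
o(l) = -11 (o(l) = -2 - 1*9 = -2 - 9 = -11)
O(c, C) = 2
1/O(o(S), R(-7, 0)) = 1/2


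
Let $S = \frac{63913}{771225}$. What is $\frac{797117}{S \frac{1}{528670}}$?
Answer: $\frac{325003349689677750}{63913} \approx 5.0851 \cdot 10^{12}$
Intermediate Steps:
$S = \frac{63913}{771225}$ ($S = 63913 \cdot \frac{1}{771225} = \frac{63913}{771225} \approx 0.082872$)
$\frac{797117}{S \frac{1}{528670}} = \frac{797117}{\frac{63913}{771225} \cdot \frac{1}{528670}} = \frac{797117}{\frac{63913}{407723520750}} = 797117 \cdot \frac{407723520750}{63913} = \frac{325003349689677750}{63913}$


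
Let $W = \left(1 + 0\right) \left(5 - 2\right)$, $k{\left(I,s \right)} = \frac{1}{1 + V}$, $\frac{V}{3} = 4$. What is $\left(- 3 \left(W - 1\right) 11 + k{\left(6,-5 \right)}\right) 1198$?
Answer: $- \frac{1026686}{13} \approx -78976.0$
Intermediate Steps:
$V = 12$ ($V = 3 \cdot 4 = 12$)
$k{\left(I,s \right)} = \frac{1}{13}$ ($k{\left(I,s \right)} = \frac{1}{1 + 12} = \frac{1}{13}$)
$W = 3$ ($W = 1 \cdot 3 = 3$)
$\left(- 3 \left(W - 1\right) 11 + k{\left(6,-5 \right)}\right) 1198 = \left(- 3 \left(3 - 1\right) 11 + \frac{1}{13}\right) 1198 = \left(\left(-3\right) 2 \cdot 11 + \frac{1}{13}\right) 1198 = \left(\left(-6\right) 11 + \frac{1}{13}\right) 1198 = \left(-66 + \frac{1}{13}\right) 1198 = \left(- \frac{857}{13}\right) 1198 = - \frac{1026686}{13}$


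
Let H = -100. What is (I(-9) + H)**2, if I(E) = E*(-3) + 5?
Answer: 4624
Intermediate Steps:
I(E) = 5 - 3*E (I(E) = -3*E + 5 = 5 - 3*E)
(I(-9) + H)**2 = ((5 - 3*(-9)) - 100)**2 = ((5 + 27) - 100)**2 = (32 - 100)**2 = (-68)**2 = 4624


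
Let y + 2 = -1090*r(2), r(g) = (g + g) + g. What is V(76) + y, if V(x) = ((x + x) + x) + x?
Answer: -6238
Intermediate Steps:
r(g) = 3*g (r(g) = 2*g + g = 3*g)
V(x) = 4*x (V(x) = (2*x + x) + x = 3*x + x = 4*x)
y = -6542 (y = -2 - 3270*2 = -2 - 1090*6 = -2 - 6540 = -6542)
V(76) + y = 4*76 - 6542 = 304 - 6542 = -6238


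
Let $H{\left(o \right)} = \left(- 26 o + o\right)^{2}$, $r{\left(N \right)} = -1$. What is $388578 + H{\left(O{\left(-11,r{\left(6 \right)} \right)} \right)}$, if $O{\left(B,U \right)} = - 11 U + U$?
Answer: $451078$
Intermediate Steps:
$O{\left(B,U \right)} = - 10 U$
$H{\left(o \right)} = 625 o^{2}$ ($H{\left(o \right)} = \left(- 25 o\right)^{2} = 625 o^{2}$)
$388578 + H{\left(O{\left(-11,r{\left(6 \right)} \right)} \right)} = 388578 + 625 \left(\left(-10\right) \left(-1\right)\right)^{2} = 388578 + 625 \cdot 10^{2} = 388578 + 625 \cdot 100 = 388578 + 62500 = 451078$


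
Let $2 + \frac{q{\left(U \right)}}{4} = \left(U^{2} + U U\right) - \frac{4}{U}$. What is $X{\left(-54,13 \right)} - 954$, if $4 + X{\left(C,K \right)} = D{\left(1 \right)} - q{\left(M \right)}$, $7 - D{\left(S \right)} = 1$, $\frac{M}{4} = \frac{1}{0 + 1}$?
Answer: $-1068$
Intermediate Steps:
$M = 4$ ($M = \frac{4}{0 + 1} = \frac{4}{1} = 4 \cdot 1 = 4$)
$D{\left(S \right)} = 6$ ($D{\left(S \right)} = 7 - 1 = 6$)
$q{\left(U \right)} = -8 - \frac{16}{U} + 8 U^{2}$ ($q{\left(U \right)} = -8 + 4 \left(\left(U^{2} + U U\right) - \frac{4}{U}\right) = -8 + 4 \left(\left(U^{2} + U^{2}\right) - \frac{4}{U}\right) = -8 + 4 \left(2 U^{2} - \frac{4}{U}\right) = -8 + 4 \left(- \frac{4}{U} + 2 U^{2}\right) = -8 + \left(- \frac{16}{U} + 8 U^{2}\right) = -8 - \frac{16}{U} + 8 U^{2}$)
$X{\left(C,K \right)} = -114$ ($X{\left(C,K \right)} = -4 - \left(-14 - 4 + 128\right) = -4 + \left(6 - \left(-8 - 4 + 128\right)\right) = -4 + \left(6 - 116\right) = -4 - 110 = -114$)
$X{\left(-54,13 \right)} - 954 = -114 - 954 = -1068$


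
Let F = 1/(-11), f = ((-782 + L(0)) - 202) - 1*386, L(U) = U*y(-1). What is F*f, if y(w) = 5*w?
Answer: 1370/11 ≈ 124.55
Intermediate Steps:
L(U) = -5*U (L(U) = U*(5*(-1)) = U*(-5) = -5*U)
f = -1370 (f = ((-782 - 5*0) - 202) - 1*386 = ((-782 + 0) - 202) - 386 = (-782 - 202) - 386 = -984 - 386 = -1370)
F = -1/11 ≈ -0.090909
F*f = -1/11*(-1370) = 1370/11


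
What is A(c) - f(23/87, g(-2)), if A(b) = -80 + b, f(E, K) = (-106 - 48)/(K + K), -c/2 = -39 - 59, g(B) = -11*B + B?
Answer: 2397/20 ≈ 119.85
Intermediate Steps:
g(B) = -10*B
c = 196 (c = -2*(-39 - 59) = -2*(-98) = 196)
f(E, K) = -77/K (f(E, K) = -154*1/(2*K) = -77/K)
A(c) - f(23/87, g(-2)) = (-80 + 196) - (-77)/((-10*(-2))) = 116 - (-77)/20 = 116 - 1*(-77/20) = 116 + 77/20 = 2397/20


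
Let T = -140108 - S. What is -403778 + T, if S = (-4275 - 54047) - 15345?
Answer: -470219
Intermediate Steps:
S = -73667 (S = -58322 - 15345 = -73667)
T = -66441 (T = -140108 - 1*(-73667) = -140108 + 73667 = -66441)
-403778 + T = -403778 - 66441 = -470219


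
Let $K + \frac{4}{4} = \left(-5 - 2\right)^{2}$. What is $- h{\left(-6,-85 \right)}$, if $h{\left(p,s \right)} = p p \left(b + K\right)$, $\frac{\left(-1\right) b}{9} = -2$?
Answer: $-2376$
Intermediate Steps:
$b = 18$ ($b = \left(-9\right) \left(-2\right) = 18$)
$K = 48$ ($K = -1 + \left(-5 - 2\right)^{2} = -1 + \left(-7\right)^{2} = -1 + 49 = 48$)
$h{\left(p,s \right)} = 66 p^{2}$ ($h{\left(p,s \right)} = p p \left(18 + 48\right) = p^{2} \cdot 66 = 66 p^{2}$)
$- h{\left(-6,-85 \right)} = - 66 \left(-6\right)^{2} = - 66 \cdot 36 = \left(-1\right) 2376 = -2376$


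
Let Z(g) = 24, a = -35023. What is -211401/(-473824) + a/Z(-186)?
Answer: -2073708041/1421472 ≈ -1458.8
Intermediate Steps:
-211401/(-473824) + a/Z(-186) = -211401/(-473824) - 35023/24 = -211401*(-1/473824) - 35023*1/24 = 211401/473824 - 35023/24 = -2073708041/1421472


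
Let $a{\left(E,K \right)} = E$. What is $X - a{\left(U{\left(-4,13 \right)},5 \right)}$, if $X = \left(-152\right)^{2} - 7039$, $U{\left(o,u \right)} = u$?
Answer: $16052$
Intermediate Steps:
$X = 16065$ ($X = 23104 - 7039 = 16065$)
$X - a{\left(U{\left(-4,13 \right)},5 \right)} = 16065 - 13 = 16052$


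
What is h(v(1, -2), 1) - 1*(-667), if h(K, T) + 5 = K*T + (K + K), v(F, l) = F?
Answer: 665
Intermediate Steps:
h(K, T) = -5 + 2*K + K*T (h(K, T) = -5 + (K*T + (K + K)) = -5 + (K*T + 2*K) = -5 + (2*K + K*T) = -5 + 2*K + K*T)
h(v(1, -2), 1) - 1*(-667) = (-5 + 2*1 + 1*1) - 1*(-667) = (-5 + 2 + 1) + 667 = -2 + 667 = 665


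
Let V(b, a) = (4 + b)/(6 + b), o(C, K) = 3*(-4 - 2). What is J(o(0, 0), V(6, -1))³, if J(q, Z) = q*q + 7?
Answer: 36264691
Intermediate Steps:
o(C, K) = -18 (o(C, K) = 3*(-6) = -18)
V(b, a) = (4 + b)/(6 + b)
J(q, Z) = 7 + q² (J(q, Z) = q² + 7 = 7 + q²)
J(o(0, 0), V(6, -1))³ = (7 + (-18)²)³ = (7 + 324)³ = 331³ = 36264691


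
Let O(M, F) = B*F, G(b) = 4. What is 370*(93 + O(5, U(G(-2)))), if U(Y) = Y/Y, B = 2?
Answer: 35150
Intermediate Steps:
U(Y) = 1
O(M, F) = 2*F
370*(93 + O(5, U(G(-2)))) = 370*(93 + 2*1) = 370*(93 + 2) = 370*95 = 35150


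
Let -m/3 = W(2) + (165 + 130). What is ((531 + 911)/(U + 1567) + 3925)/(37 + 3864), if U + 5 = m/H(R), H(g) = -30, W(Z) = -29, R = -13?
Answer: 31183485/30985643 ≈ 1.0064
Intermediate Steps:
m = -798 (m = -3*(-29 + (165 + 130)) = -3*(-29 + 295) = -3*266 = -798)
U = 108/5 (U = -5 - 798/(-30) = -5 - 798*(-1/30) = -5 + 133/5 = 108/5 ≈ 21.600)
((531 + 911)/(U + 1567) + 3925)/(37 + 3864) = ((531 + 911)/(108/5 + 1567) + 3925)/(37 + 3864) = (1442/(7943/5) + 3925)/3901 = (1442*(5/7943) + 3925)*(1/3901) = (7210/7943 + 3925)*(1/3901) = (31183485/7943)*(1/3901) = 31183485/30985643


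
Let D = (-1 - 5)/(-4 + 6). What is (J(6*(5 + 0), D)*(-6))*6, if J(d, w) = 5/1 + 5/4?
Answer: -225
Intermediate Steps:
D = -3 (D = -6/2 = -6*1/2 = -3)
J(d, w) = 25/4 (J(d, w) = 5*1 + 5*(1/4) = 5 + 5/4 = 25/4)
(J(6*(5 + 0), D)*(-6))*6 = ((25/4)*(-6))*6 = -75/2*6 = -225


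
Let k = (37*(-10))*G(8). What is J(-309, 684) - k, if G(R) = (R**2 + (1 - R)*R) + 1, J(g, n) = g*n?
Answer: -208026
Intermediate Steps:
G(R) = 1 + R**2 + R*(1 - R) (G(R) = (R**2 + R*(1 - R)) + 1 = 1 + R**2 + R*(1 - R))
k = -3330 (k = (37*(-10))*(1 + 8) = -370*9 = -3330)
J(-309, 684) - k = -309*684 - 1*(-3330) = -211356 + 3330 = -208026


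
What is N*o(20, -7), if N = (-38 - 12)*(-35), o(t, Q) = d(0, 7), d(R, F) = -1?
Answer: -1750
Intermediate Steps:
o(t, Q) = -1
N = 1750 (N = -50*(-35) = 1750)
N*o(20, -7) = 1750*(-1) = -1750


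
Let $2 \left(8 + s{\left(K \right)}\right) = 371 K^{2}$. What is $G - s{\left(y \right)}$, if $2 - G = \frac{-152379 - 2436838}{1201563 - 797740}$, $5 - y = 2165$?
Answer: $- \frac{349496200594953}{403823} \approx -8.6547 \cdot 10^{8}$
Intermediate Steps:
$y = -2160$ ($y = 5 - 2165 = -2160$)
$s{\left(K \right)} = -8 + \frac{371 K^{2}}{2}$
$G = \frac{3396863}{403823}$ ($G = 2 - \frac{-152379 - 2436838}{1201563 - 797740} = 2 - - \frac{2589217}{403823} = 2 + \frac{2589217}{403823} = \frac{3396863}{403823} \approx 8.4118$)
$G - s{\left(y \right)} = \frac{3396863}{403823} - \left(-8 + \frac{371 \left(-2160\right)^{2}}{2}\right) = \frac{3396863}{403823} - \left(-8 + \frac{371}{2} \cdot 4665600\right) = \frac{3396863}{403823} - \left(-8 + 865468800\right) = \frac{3396863}{403823} - 865468792 = - \frac{349496200594953}{403823}$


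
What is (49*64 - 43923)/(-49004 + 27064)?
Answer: 40787/21940 ≈ 1.8590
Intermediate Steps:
(49*64 - 43923)/(-49004 + 27064) = (3136 - 43923)/(-21940) = -40787*(-1/21940) = 40787/21940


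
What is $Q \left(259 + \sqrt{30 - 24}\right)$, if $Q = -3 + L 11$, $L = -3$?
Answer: $-9324 - 36 \sqrt{6} \approx -9412.2$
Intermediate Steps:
$Q = -36$ ($Q = -3 - 33 = -36$)
$Q \left(259 + \sqrt{30 - 24}\right) = - 36 \left(259 + \sqrt{30 - 24}\right) = - 36 \left(259 + \sqrt{6}\right) = -9324 - 36 \sqrt{6}$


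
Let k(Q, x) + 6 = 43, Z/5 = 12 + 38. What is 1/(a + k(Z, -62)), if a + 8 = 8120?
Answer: 1/8149 ≈ 0.00012271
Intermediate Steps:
Z = 250 (Z = 5*(12 + 38) = 5*50 = 250)
k(Q, x) = 37 (k(Q, x) = -6 + 43 = 37)
a = 8112 (a = -8 + 8120 = 8112)
1/(a + k(Z, -62)) = 1/(8112 + 37) = 1/8149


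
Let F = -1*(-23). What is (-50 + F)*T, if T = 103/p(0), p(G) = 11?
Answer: -2781/11 ≈ -252.82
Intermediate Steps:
F = 23
T = 103/11 ≈ 9.3636
(-50 + F)*T = (-50 + 23)*(103/11) = -27*103/11 = -2781/11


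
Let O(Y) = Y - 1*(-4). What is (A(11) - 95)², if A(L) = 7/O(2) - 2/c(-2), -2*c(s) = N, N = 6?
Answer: 312481/36 ≈ 8680.0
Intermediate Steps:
O(Y) = 4 + Y (O(Y) = Y + 4 = 4 + Y)
c(s) = -3 (c(s) = -½*6 = -3)
A(L) = 11/6 (A(L) = 7/(4 + 2) - 2/(-3) = 7/6 - 2*(-⅓) = 7*(⅙) + ⅔ = 7/6 + ⅔ = 11/6)
(A(11) - 95)² = (11/6 - 95)² = (-559/6)² = 312481/36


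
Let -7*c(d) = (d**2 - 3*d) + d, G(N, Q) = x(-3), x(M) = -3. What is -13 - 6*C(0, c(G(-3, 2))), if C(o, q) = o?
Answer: -13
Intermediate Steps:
G(N, Q) = -3
c(d) = -d**2/7 + 2*d/7 (c(d) = -((d**2 - 3*d) + d)/7 = -(d**2 - 2*d)/7 = -d**2/7 + 2*d/7)
-13 - 6*C(0, c(G(-3, 2))) = -13 - 6*0 = -13 + 0 = -13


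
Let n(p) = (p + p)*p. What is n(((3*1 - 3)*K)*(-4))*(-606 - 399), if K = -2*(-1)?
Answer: 0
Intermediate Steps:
K = 2
n(p) = 2*p² (n(p) = (2*p)*p = 2*p²)
n(((3*1 - 3)*K)*(-4))*(-606 - 399) = (2*(((3*1 - 3)*2)*(-4))²)*(-606 - 399) = (2*(((3 - 3)*2)*(-4))²)*(-1005) = (2*((0*2)*(-4))²)*(-1005) = (2*(0*(-4))²)*(-1005) = (2*0²)*(-1005) = (2*0)*(-1005) = 0*(-1005) = 0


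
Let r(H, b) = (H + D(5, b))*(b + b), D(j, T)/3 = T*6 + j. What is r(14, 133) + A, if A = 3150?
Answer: 647668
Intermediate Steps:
D(j, T) = 3*j + 18*T (D(j, T) = 3*(T*6 + j) = 3*(6*T + j) = 3*(j + 6*T) = 3*j + 18*T)
r(H, b) = 2*b*(15 + H + 18*b) (r(H, b) = (H + (3*5 + 18*b))*(b + b) = (H + (15 + 18*b))*(2*b) = (15 + H + 18*b)*(2*b) = 2*b*(15 + H + 18*b))
r(14, 133) + A = 2*133*(15 + 14 + 18*133) + 3150 = 2*133*(15 + 14 + 2394) + 3150 = 2*133*2423 + 3150 = 644518 + 3150 = 647668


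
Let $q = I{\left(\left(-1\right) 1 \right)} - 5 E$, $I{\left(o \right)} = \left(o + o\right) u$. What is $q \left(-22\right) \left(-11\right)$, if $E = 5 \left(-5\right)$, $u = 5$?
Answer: $27830$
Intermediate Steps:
$E = -25$
$I{\left(o \right)} = 10 o$ ($I{\left(o \right)} = \left(o + o\right) 5 = 2 o 5 = 10 o$)
$q = 115$ ($q = 10 \left(\left(-1\right) 1\right) - -125 = 10 \left(-1\right) + 125 = -10 + 125 = 115$)
$q \left(-22\right) \left(-11\right) = 115 \left(-22\right) \left(-11\right) = \left(-2530\right) \left(-11\right) = 27830$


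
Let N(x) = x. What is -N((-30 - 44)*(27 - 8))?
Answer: 1406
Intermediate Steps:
-N((-30 - 44)*(27 - 8)) = -(-30 - 44)*(27 - 8) = -(-74)*19 = -1*(-1406) = 1406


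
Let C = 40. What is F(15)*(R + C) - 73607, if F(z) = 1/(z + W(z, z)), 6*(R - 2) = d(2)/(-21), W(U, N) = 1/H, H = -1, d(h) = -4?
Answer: -32459363/441 ≈ -73604.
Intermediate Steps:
W(U, N) = -1 (W(U, N) = 1/(-1) = -1)
R = 128/63 (R = 2 + (-4/(-21))/6 = 2 + (-4*(-1/21))/6 = 2 + (1/6)*(4/21) = 2 + 2/63 = 128/63 ≈ 2.0317)
F(z) = 1/(-1 + z) (F(z) = 1/(z - 1) = 1/(-1 + z))
F(15)*(R + C) - 73607 = (128/63 + 40)/(-1 + 15) - 73607 = (2648/63)/14 - 73607 = (1/14)*(2648/63) - 73607 = 1324/441 - 73607 = -32459363/441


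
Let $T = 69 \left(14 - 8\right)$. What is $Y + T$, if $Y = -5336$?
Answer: $-4922$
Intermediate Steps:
$T = 414$ ($T = 69 \cdot 6 = 414$)
$Y + T = -5336 + 414 = -4922$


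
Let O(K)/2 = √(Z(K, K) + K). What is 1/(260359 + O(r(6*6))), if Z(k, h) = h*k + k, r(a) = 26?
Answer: 260359/67786805969 - 4*√182/67786805969 ≈ 3.8401e-6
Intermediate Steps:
Z(k, h) = k + h*k
O(K) = 2*√(K + K*(1 + K)) (O(K) = 2*√(K*(1 + K) + K) = 2*√(K + K*(1 + K)))
1/(260359 + O(r(6*6))) = 1/(260359 + 2*√(26*(2 + 26))) = 1/(260359 + 2*√(26*28)) = 1/(260359 + 2*√728) = 1/(260359 + 2*(2*√182)) = 1/(260359 + 4*√182)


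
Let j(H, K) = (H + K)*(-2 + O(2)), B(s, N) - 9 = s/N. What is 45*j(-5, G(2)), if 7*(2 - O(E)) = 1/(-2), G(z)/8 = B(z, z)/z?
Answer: 225/2 ≈ 112.50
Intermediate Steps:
B(s, N) = 9 + s/N
G(z) = 80/z (G(z) = 8*((9 + z/z)/z) = 8*((9 + 1)/z) = 8*(10/z) = 80/z)
O(E) = 29/14 (O(E) = 2 - 1/7/(-2) = 2 - 1/7*(-1/2) = 2 + 1/14 = 29/14)
j(H, K) = H/14 + K/14 (j(H, K) = (H + K)*(-2 + 29/14) = (H + K)*(1/14) = H/14 + K/14)
45*j(-5, G(2)) = 45*((1/14)*(-5) + (80/2)/14) = 45*(-5/14 + (80*(1/2))/14) = 45*(-5/14 + (1/14)*40) = 45*(-5/14 + 20/7) = 45*(5/2) = 225/2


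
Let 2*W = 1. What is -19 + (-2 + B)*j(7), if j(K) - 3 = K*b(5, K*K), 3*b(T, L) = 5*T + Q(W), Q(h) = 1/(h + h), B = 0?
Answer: -439/3 ≈ -146.33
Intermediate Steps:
W = ½ (W = (½)*1 = ½ ≈ 0.50000)
Q(h) = 1/(2*h)
b(T, L) = ⅓ + 5*T/3 (b(T, L) = (5*T + 1/(2*(½)))/3 = (5*T + (½)*2)/3 = (5*T + 1)/3 = (1 + 5*T)/3 = ⅓ + 5*T/3)
j(K) = 3 + 26*K/3 (j(K) = 3 + K*(⅓ + (5/3)*5) = 3 + K*(⅓ + 25/3) = 3 + K*(26/3) = 3 + 26*K/3)
-19 + (-2 + B)*j(7) = -19 + (-2 + 0)*(3 + (26/3)*7) = -19 - 2*(3 + 182/3) = -19 - 2*191/3 = -19 - 382/3 = -439/3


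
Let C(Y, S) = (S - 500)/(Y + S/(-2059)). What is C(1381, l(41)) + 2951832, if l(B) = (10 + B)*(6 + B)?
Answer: 8386400668147/2841082 ≈ 2.9518e+6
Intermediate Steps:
l(B) = (6 + B)*(10 + B)
C(Y, S) = (-500 + S)/(Y - S/2059) (C(Y, S) = (-500 + S)/(Y + S*(-1/2059)) = (-500 + S)/(Y - S/2059))
C(1381, l(41)) + 2951832 = 2059*(500 - (60 + 41**2 + 16*41))/((60 + 41**2 + 16*41) - 2059*1381) + 2951832 = 2059*(500 - (60 + 1681 + 656))/((60 + 1681 + 656) - 2843479) + 2951832 = 2059*(500 - 1*2397)/(2397 - 2843479) + 2951832 = 2059*(500 - 2397)/(-2841082) + 2951832 = 2059*(-1/2841082)*(-1897) + 2951832 = 3905923/2841082 + 2951832 = 8386400668147/2841082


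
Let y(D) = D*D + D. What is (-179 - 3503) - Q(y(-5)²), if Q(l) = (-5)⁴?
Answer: -4307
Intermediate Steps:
y(D) = D + D² (y(D) = D² + D = D + D²)
Q(l) = 625
(-179 - 3503) - Q(y(-5)²) = (-179 - 3503) - 1*625 = -3682 - 625 = -4307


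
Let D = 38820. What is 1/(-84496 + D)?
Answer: -1/45676 ≈ -2.1893e-5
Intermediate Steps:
1/(-84496 + D) = 1/(-84496 + 38820) = 1/(-45676) = -1/45676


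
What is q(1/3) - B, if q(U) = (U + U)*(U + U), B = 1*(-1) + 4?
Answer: -23/9 ≈ -2.5556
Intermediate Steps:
B = 3 (B = -1 + 4 = 3)
q(U) = 4*U**2 (q(U) = (2*U)*(2*U) = 4*U**2)
q(1/3) - B = 4*(1/3)**2 - 1*3 = 4*(1/3)**2 - 3 = 4*(1/9) - 3 = 4/9 - 3 = -23/9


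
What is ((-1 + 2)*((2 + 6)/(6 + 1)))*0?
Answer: 0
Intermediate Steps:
((-1 + 2)*((2 + 6)/(6 + 1)))*0 = (1*(8/7))*0 = (8/7)*0 = 0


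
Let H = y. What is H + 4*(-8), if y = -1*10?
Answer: -42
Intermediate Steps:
y = -10
H = -10
H + 4*(-8) = -10 + 4*(-8) = -10 - 32 = -42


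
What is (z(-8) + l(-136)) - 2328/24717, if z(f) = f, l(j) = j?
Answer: -1187192/8239 ≈ -144.09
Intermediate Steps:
(z(-8) + l(-136)) - 2328/24717 = (-8 - 136) - 2328/24717 = -144 - 2328*1/24717 = -144 - 776/8239 = -1187192/8239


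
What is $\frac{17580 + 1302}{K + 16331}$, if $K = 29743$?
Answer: $\frac{3147}{7679} \approx 0.40982$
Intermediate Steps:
$\frac{17580 + 1302}{K + 16331} = \frac{17580 + 1302}{29743 + 16331} = \frac{18882}{46074} = 18882 \cdot \frac{1}{46074} = \frac{3147}{7679}$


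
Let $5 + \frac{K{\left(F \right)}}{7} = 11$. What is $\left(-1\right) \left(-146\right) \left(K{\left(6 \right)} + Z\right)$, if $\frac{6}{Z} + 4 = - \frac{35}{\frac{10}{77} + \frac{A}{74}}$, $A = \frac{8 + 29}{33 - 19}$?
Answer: $\frac{16827303}{2746} \approx 6127.9$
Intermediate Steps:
$K{\left(F \right)} = 42$ ($K{\left(F \right)} = -35 + 7 \cdot 11 = -35 + 77 = 42$)
$A = \frac{37}{14} \approx 2.6429$
$Z = - \frac{153}{5492}$ ($Z = \frac{6}{-4 - \frac{35}{\frac{10}{77} + \frac{37}{14 \cdot 74}}} = \frac{6}{-4 - \frac{35}{10 \cdot \frac{1}{77} + \frac{37}{14} \cdot \frac{1}{74}}} = \frac{6}{-4 - \frac{35}{\frac{10}{77} + \frac{1}{28}}} = \frac{6}{-4 - \frac{35}{\frac{51}{308}}} = \frac{6}{-4 - \frac{10780}{51}} = \frac{6}{- \frac{10984}{51}} = 6 \left(- \frac{51}{10984}\right) = - \frac{153}{5492} \approx -0.027859$)
$\left(-1\right) \left(-146\right) \left(K{\left(6 \right)} + Z\right) = \left(-1\right) \left(-146\right) \left(42 - \frac{153}{5492}\right) = 146 \cdot \frac{230511}{5492} = \frac{16827303}{2746}$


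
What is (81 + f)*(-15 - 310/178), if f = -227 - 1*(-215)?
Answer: -102810/89 ≈ -1155.2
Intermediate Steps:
f = -12 (f = -227 + 215 = -12)
(81 + f)*(-15 - 310/178) = (81 - 12)*(-15 - 310/178) = 69*(-15 - 310*1/178) = 69*(-15 - 155/89) = 69*(-1490/89) = -102810/89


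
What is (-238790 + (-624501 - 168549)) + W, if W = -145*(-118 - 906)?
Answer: -883360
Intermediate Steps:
W = 148480 (W = -145*(-1024) = 148480)
(-238790 + (-624501 - 168549)) + W = (-238790 + (-624501 - 168549)) + 148480 = (-238790 - 793050) + 148480 = -1031840 + 148480 = -883360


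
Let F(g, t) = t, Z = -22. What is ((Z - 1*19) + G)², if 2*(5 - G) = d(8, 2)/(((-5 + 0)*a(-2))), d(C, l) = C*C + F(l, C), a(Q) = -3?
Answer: 36864/25 ≈ 1474.6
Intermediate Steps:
d(C, l) = C + C² (d(C, l) = C*C + C = C² + C = C + C²)
G = 13/5 (G = 5 - 8*(1 + 8)/(2*((-5 + 0)*(-3))) = 5 - 8*9/(2*((-5*(-3)))) = 5 - 36/15 = 5 - ½*24/5 = 5 - 12/5 = 13/5 ≈ 2.6000)
((Z - 1*19) + G)² = ((-22 - 1*19) + 13/5)² = ((-22 - 19) + 13/5)² = (-41 + 13/5)² = (-192/5)² = 36864/25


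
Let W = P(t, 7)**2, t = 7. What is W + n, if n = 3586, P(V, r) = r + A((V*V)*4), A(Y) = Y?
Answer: 44795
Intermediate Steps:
P(V, r) = r + 4*V**2 (P(V, r) = r + (V*V)*4 = r + V**2*4 = r + 4*V**2)
W = 41209 (W = (7 + 4*7**2)**2 = (7 + 4*49)**2 = (7 + 196)**2 = 203**2 = 41209)
W + n = 41209 + 3586 = 44795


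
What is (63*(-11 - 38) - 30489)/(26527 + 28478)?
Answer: -11192/18335 ≈ -0.61042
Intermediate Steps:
(63*(-11 - 38) - 30489)/(26527 + 28478) = (63*(-49) - 30489)/55005 = (-3087 - 30489)*(1/55005) = -33576*1/55005 = -11192/18335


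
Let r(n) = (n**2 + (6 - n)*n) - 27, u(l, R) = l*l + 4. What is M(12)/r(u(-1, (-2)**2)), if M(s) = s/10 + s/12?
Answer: 11/15 ≈ 0.73333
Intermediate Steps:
M(s) = 11*s/60 (M(s) = s*(1/10) + s*(1/12) = s/10 + s/12 = 11*s/60)
u(l, R) = 4 + l**2 (u(l, R) = l**2 + 4 = 4 + l**2)
r(n) = -27 + n**2 + n*(6 - n) (r(n) = (n**2 + n*(6 - n)) - 27 = -27 + n**2 + n*(6 - n))
M(12)/r(u(-1, (-2)**2)) = ((11/60)*12)/(-27 + 6*(4 + (-1)**2)) = 11/(5*(-27 + 6*(4 + 1))) = 11/(5*(-27 + 6*5)) = 11/(5*(-27 + 30)) = (11/5)/3 = (11/5)*(1/3) = 11/15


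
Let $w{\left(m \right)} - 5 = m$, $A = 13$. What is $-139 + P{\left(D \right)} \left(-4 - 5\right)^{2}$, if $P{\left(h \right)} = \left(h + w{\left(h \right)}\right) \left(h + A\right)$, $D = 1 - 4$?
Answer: $-949$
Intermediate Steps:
$w{\left(m \right)} = 5 + m$
$D = -3$
$P{\left(h \right)} = \left(5 + 2 h\right) \left(13 + h\right)$ ($P{\left(h \right)} = \left(h + \left(5 + h\right)\right) \left(h + 13\right) = \left(5 + 2 h\right) \left(13 + h\right)$)
$-139 + P{\left(D \right)} \left(-4 - 5\right)^{2} = -139 + \left(65 + 2 \left(-3\right)^{2} + 31 \left(-3\right)\right) \left(-4 - 5\right)^{2} = -139 + \left(65 + 2 \cdot 9 - 93\right) \left(-9\right)^{2} = -139 + \left(65 + 18 - 93\right) 81 = -139 - 810 = -949$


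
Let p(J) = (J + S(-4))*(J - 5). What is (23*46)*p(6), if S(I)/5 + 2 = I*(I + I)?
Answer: 165048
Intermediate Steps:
S(I) = -10 + 10*I**2 (S(I) = -10 + 5*(I*(I + I)) = -10 + 5*(I*(2*I)) = -10 + 5*(2*I**2) = -10 + 10*I**2)
p(J) = (-5 + J)*(150 + J) (p(J) = (J + (-10 + 10*(-4)**2))*(J - 5) = (J + (-10 + 10*16))*(-5 + J) = (J + (-10 + 160))*(-5 + J) = (J + 150)*(-5 + J) = (150 + J)*(-5 + J) = (-5 + J)*(150 + J))
(23*46)*p(6) = (23*46)*(-750 + 6**2 + 145*6) = 1058*(-750 + 36 + 870) = 1058*156 = 165048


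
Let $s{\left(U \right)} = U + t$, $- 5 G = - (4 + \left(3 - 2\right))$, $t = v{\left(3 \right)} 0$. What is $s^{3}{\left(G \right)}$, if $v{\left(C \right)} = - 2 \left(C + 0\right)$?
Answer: $1$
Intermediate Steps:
$v{\left(C \right)} = - 2 C$
$t = 0$ ($t = \left(-2\right) 3 \cdot 0 = \left(-6\right) 0 = 0$)
$G = 1$ ($G = - \frac{\left(-1\right) \left(4 + \left(3 - 2\right)\right)}{5} = - \frac{\left(-1\right) \left(4 + 1\right)}{5} = - \frac{\left(-1\right) 5}{5} = \left(- \frac{1}{5}\right) \left(-5\right) = 1$)
$s{\left(U \right)} = U$ ($s{\left(U \right)} = U + 0 = U$)
$s^{3}{\left(G \right)} = 1^{3} = 1$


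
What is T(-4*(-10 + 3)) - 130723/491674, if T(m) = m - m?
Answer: -130723/491674 ≈ -0.26587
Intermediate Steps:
T(m) = 0
T(-4*(-10 + 3)) - 130723/491674 = 0 - 130723/491674 = -130723/491674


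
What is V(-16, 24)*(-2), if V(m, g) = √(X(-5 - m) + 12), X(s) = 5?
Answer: -2*√17 ≈ -8.2462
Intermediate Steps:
V(m, g) = √17 (V(m, g) = √(5 + 12) = √17)
V(-16, 24)*(-2) = √17*(-2) = -2*√17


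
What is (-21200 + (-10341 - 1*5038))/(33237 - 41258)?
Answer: 36579/8021 ≈ 4.5604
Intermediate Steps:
(-21200 + (-10341 - 1*5038))/(33237 - 41258) = (-21200 + (-10341 - 5038))/(-8021) = (-21200 - 15379)*(-1/8021) = -36579*(-1/8021) = 36579/8021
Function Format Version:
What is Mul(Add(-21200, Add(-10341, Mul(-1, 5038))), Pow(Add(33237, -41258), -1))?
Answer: Rational(36579, 8021) ≈ 4.5604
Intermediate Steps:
Mul(Add(-21200, Add(-10341, Mul(-1, 5038))), Pow(Add(33237, -41258), -1)) = Mul(Add(-21200, Add(-10341, -5038)), Pow(-8021, -1)) = Mul(Add(-21200, -15379), Rational(-1, 8021)) = Mul(-36579, Rational(-1, 8021)) = Rational(36579, 8021)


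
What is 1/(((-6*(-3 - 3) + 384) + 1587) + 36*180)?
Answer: 1/8487 ≈ 0.00011783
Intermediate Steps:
1/(((-6*(-3 - 3) + 384) + 1587) + 36*180) = 1/(((-6*(-6) + 384) + 1587) + 6480) = 1/(((36 + 384) + 1587) + 6480) = 1/((420 + 1587) + 6480) = 1/(2007 + 6480) = 1/8487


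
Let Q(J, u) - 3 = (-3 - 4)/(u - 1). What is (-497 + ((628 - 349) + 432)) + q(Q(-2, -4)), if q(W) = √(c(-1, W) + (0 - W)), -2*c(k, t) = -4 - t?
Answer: 214 + I*√5/5 ≈ 214.0 + 0.44721*I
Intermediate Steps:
Q(J, u) = 3 - 7/(-1 + u) (Q(J, u) = 3 + (-3 - 4)/(u - 1) = 3 - 7/(-1 + u))
c(k, t) = 2 + t/2 (c(k, t) = -(-4 - t)/2 = 2 + t/2)
q(W) = √(2 - W/2) (q(W) = √((2 + W/2) + (0 - W)) = √((2 + W/2) - W) = √(2 - W/2))
(-497 + ((628 - 349) + 432)) + q(Q(-2, -4)) = (-497 + ((628 - 349) + 432)) + √(8 - 2*(-10 + 3*(-4))/(-1 - 4))/2 = (-497 + (279 + 432)) + √(8 - 2*(-10 - 12)/(-5))/2 = (-497 + 711) + √(8 - (-2)*(-22)/5)/2 = 214 + √(8 - 2*22/5)/2 = 214 + √(8 - 44/5)/2 = 214 + √(-⅘)/2 = 214 + (2*I*√5/5)/2 = 214 + I*√5/5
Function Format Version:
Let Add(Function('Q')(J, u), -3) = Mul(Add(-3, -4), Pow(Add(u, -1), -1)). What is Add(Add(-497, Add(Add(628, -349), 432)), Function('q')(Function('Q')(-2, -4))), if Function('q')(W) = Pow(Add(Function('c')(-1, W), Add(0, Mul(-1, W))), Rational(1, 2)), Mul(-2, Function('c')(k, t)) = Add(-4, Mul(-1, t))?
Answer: Add(214, Mul(Rational(1, 5), I, Pow(5, Rational(1, 2)))) ≈ Add(214.00, Mul(0.44721, I))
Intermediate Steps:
Function('Q')(J, u) = Add(3, Mul(-7, Pow(Add(-1, u), -1))) (Function('Q')(J, u) = Add(3, Mul(Add(-3, -4), Pow(Add(u, -1), -1))) = Add(3, Mul(-7, Pow(Add(-1, u), -1))))
Function('c')(k, t) = Add(2, Mul(Rational(1, 2), t)) (Function('c')(k, t) = Mul(Rational(-1, 2), Add(-4, Mul(-1, t))) = Add(2, Mul(Rational(1, 2), t)))
Function('q')(W) = Pow(Add(2, Mul(Rational(-1, 2), W)), Rational(1, 2)) (Function('q')(W) = Pow(Add(Add(2, Mul(Rational(1, 2), W)), Add(0, Mul(-1, W))), Rational(1, 2)) = Pow(Add(Add(2, Mul(Rational(1, 2), W)), Mul(-1, W)), Rational(1, 2)) = Pow(Add(2, Mul(Rational(-1, 2), W)), Rational(1, 2)))
Add(Add(-497, Add(Add(628, -349), 432)), Function('q')(Function('Q')(-2, -4))) = Add(Add(-497, Add(Add(628, -349), 432)), Mul(Rational(1, 2), Pow(Add(8, Mul(-2, Mul(Pow(Add(-1, -4), -1), Add(-10, Mul(3, -4))))), Rational(1, 2)))) = Add(Add(-497, Add(279, 432)), Mul(Rational(1, 2), Pow(Add(8, Mul(-2, Mul(Pow(-5, -1), Add(-10, -12)))), Rational(1, 2)))) = Add(Add(-497, 711), Mul(Rational(1, 2), Pow(Add(8, Mul(-2, Mul(Rational(-1, 5), -22))), Rational(1, 2)))) = Add(214, Mul(Rational(1, 2), Pow(Add(8, Mul(-2, Rational(22, 5))), Rational(1, 2)))) = Add(214, Mul(Rational(1, 2), Pow(Add(8, Rational(-44, 5)), Rational(1, 2)))) = Add(214, Mul(Rational(1, 2), Pow(Rational(-4, 5), Rational(1, 2)))) = Add(214, Mul(Rational(1, 2), Mul(Rational(2, 5), I, Pow(5, Rational(1, 2))))) = Add(214, Mul(Rational(1, 5), I, Pow(5, Rational(1, 2))))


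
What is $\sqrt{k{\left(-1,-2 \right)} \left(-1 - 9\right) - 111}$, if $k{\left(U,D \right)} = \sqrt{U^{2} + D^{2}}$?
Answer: $\sqrt{-111 - 10 \sqrt{5}} \approx 11.548 i$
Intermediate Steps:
$k{\left(U,D \right)} = \sqrt{D^{2} + U^{2}}$
$\sqrt{k{\left(-1,-2 \right)} \left(-1 - 9\right) - 111} = \sqrt{\sqrt{\left(-2\right)^{2} + \left(-1\right)^{2}} \left(-1 - 9\right) - 111} = \sqrt{\sqrt{4 + 1} \left(-10\right) - 111} = \sqrt{\sqrt{5} \left(-10\right) - 111} = \sqrt{- 10 \sqrt{5} - 111} = \sqrt{-111 - 10 \sqrt{5}}$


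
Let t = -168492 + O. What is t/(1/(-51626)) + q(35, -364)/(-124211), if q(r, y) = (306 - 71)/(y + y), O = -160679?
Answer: 1536673073729034203/90425608 ≈ 1.6994e+10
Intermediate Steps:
t = -329171 (t = -168492 - 160679 = -329171)
q(r, y) = 235/(2*y) (q(r, y) = 235/((2*y)) = 235*(1/(2*y)) = 235/(2*y))
t/(1/(-51626)) + q(35, -364)/(-124211) = -329171/(1/(-51626)) + ((235/2)/(-364))/(-124211) = -329171/(-1/51626) + ((235/2)*(-1/364))*(-1/124211) = -329171*(-51626) - 235/728*(-1/124211) = 16993782046 + 235/90425608 = 1536673073729034203/90425608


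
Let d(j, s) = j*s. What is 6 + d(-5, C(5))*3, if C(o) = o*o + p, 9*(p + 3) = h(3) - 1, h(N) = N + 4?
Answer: -334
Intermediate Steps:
h(N) = 4 + N
p = -7/3 (p = -3 + ((4 + 3) - 1)/9 = -3 + (7 - 1)/9 = -3 + (⅑)*6 = -3 + ⅔ = -7/3 ≈ -2.3333)
C(o) = -7/3 + o² (C(o) = o*o - 7/3 = o² - 7/3 = -7/3 + o²)
6 + d(-5, C(5))*3 = 6 - 5*(-7/3 + 5²)*3 = 6 - 5*(-7/3 + 25)*3 = 6 - 5*68/3*3 = 6 - 340/3*3 = 6 - 340 = -334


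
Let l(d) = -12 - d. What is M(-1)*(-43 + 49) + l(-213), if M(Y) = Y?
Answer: 195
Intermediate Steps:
M(-1)*(-43 + 49) + l(-213) = -(-43 + 49) + (-12 - 1*(-213)) = -1*6 + (-12 + 213) = -6 + 201 = 195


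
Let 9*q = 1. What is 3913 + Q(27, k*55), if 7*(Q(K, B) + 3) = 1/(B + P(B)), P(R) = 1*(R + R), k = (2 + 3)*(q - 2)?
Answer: 127954747/32725 ≈ 3910.0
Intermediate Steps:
q = 1/9 (q = (1/9)*1 = 1/9 ≈ 0.11111)
k = -85/9 (k = (2 + 3)*(1/9 - 2) = 5*(-17/9) = -85/9 ≈ -9.4444)
P(R) = 2*R (P(R) = 1*(2*R) = 2*R)
Q(K, B) = -3 + 1/(21*B) (Q(K, B) = -3 + 1/(7*(B + 2*B)) = -3 + 1/(7*((3*B))) = -3 + (1/(3*B))/7 = -3 + 1/(21*B))
3913 + Q(27, k*55) = 3913 + (-3 + 1/(21*((-85/9*55)))) = 3913 + (-3 + 1/(21*(-4675/9))) = 3913 + (-3 + (1/21)*(-9/4675)) = 3913 + (-3 - 3/32725) = 3913 - 98178/32725 = 127954747/32725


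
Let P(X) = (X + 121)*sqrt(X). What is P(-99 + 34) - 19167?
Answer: -19167 + 56*I*sqrt(65) ≈ -19167.0 + 451.49*I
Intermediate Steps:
P(X) = sqrt(X)*(121 + X) (P(X) = (121 + X)*sqrt(X) = sqrt(X)*(121 + X))
P(-99 + 34) - 19167 = sqrt(-99 + 34)*(121 + (-99 + 34)) - 19167 = sqrt(-65)*(121 - 65) - 19167 = (I*sqrt(65))*56 - 19167 = 56*I*sqrt(65) - 19167 = -19167 + 56*I*sqrt(65)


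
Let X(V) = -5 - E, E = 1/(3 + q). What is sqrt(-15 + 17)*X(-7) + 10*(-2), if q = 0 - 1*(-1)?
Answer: -20 - 21*sqrt(2)/4 ≈ -27.425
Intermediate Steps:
q = 1 (q = 0 + 1 = 1)
E = 1/4 (E = 1/(3 + 1) = 1/4 ≈ 0.25000)
X(V) = -21/4 (X(V) = -5 - 1*1/4 = -5 - 1/4 = -21/4)
sqrt(-15 + 17)*X(-7) + 10*(-2) = sqrt(-15 + 17)*(-21/4) + 10*(-2) = sqrt(2)*(-21/4) - 20 = -21*sqrt(2)/4 - 20 = -20 - 21*sqrt(2)/4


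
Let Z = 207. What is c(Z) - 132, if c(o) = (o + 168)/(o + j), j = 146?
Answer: -46221/353 ≈ -130.94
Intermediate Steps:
c(o) = (168 + o)/(146 + o) (c(o) = (o + 168)/(o + 146) = (168 + o)/(146 + o))
c(Z) - 132 = (168 + 207)/(146 + 207) - 132 = 375/353 - 132 = -46221/353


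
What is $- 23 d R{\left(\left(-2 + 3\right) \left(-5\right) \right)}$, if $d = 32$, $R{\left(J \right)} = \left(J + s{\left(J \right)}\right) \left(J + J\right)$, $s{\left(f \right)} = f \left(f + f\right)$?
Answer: $331200$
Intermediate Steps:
$s{\left(f \right)} = 2 f^{2}$ ($s{\left(f \right)} = f 2 f = 2 f^{2}$)
$R{\left(J \right)} = 2 J \left(J + 2 J^{2}\right)$ ($R{\left(J \right)} = \left(J + 2 J^{2}\right) \left(J + J\right) = \left(J + 2 J^{2}\right) 2 J = 2 J \left(J + 2 J^{2}\right)$)
$- 23 d R{\left(\left(-2 + 3\right) \left(-5\right) \right)} = \left(-23\right) 32 \left(\left(-2 + 3\right) \left(-5\right)\right)^{2} \left(2 + 4 \left(-2 + 3\right) \left(-5\right)\right) = - 736 \left(1 \left(-5\right)\right)^{2} \left(2 + 4 \cdot 1 \left(-5\right)\right) = - 736 \left(-5\right)^{2} \left(2 + 4 \left(-5\right)\right) = - 736 \cdot 25 \left(2 - 20\right) = - 736 \cdot 25 \left(-18\right) = \left(-736\right) \left(-450\right) = 331200$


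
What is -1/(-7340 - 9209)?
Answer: 1/16549 ≈ 6.0427e-5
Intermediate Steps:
-1/(-7340 - 9209) = -1/(-16549) = -1*(-1/16549) = 1/16549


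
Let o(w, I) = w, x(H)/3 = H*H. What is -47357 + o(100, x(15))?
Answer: -47257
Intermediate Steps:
x(H) = 3*H² (x(H) = 3*(H*H) = 3*H²)
-47357 + o(100, x(15)) = -47357 + 100 = -47257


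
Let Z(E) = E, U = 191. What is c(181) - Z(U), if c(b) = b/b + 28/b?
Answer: -34362/181 ≈ -189.85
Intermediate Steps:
c(b) = 1 + 28/b
c(181) - Z(U) = (28 + 181)/181 - 1*191 = (1/181)*209 - 191 = 209/181 - 191 = -34362/181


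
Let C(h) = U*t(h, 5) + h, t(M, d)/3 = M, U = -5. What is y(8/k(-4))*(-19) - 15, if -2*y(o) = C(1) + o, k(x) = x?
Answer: -167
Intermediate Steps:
t(M, d) = 3*M
C(h) = -14*h (C(h) = -15*h + h = -14*h)
y(o) = 7 - o/2 (y(o) = -(-14*1 + o)/2 = -(-14 + o)/2 = 7 - o/2)
y(8/k(-4))*(-19) - 15 = (7 - 4/(-4))*(-19) - 15 = (7 - 4*(-1)/4)*(-19) - 15 = (7 - ½*(-2))*(-19) - 15 = (7 + 1)*(-19) - 15 = 8*(-19) - 15 = -152 - 15 = -167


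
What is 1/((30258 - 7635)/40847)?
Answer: 40847/22623 ≈ 1.8056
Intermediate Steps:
1/((30258 - 7635)/40847) = 1/(22623*(1/40847)) = 1/(22623/40847) = 40847/22623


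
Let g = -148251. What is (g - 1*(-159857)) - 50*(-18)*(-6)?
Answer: 6206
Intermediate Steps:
(g - 1*(-159857)) - 50*(-18)*(-6) = (-148251 - 1*(-159857)) - 50*(-18)*(-6) = (-148251 + 159857) + 900*(-6) = 11606 - 5400 = 6206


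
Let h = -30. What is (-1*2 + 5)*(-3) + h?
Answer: -39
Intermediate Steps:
(-1*2 + 5)*(-3) + h = (-1*2 + 5)*(-3) - 30 = (-2 + 5)*(-3) - 30 = 3*(-3) - 30 = -9 - 30 = -39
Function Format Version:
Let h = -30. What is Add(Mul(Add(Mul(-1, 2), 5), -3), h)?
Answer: -39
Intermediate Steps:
Add(Mul(Add(Mul(-1, 2), 5), -3), h) = Add(Mul(Add(Mul(-1, 2), 5), -3), -30) = Add(Mul(Add(-2, 5), -3), -30) = Add(Mul(3, -3), -30) = Add(-9, -30) = -39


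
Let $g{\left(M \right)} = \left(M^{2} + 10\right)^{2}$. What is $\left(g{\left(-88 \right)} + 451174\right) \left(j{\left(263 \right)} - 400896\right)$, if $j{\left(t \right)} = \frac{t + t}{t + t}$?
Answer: $-24284491242550$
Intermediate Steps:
$g{\left(M \right)} = \left(10 + M^{2}\right)^{2}$
$j{\left(t \right)} = 1$ ($j{\left(t \right)} = \frac{2 t}{2 t} = 2 t \frac{1}{2 t} = 1$)
$\left(g{\left(-88 \right)} + 451174\right) \left(j{\left(263 \right)} - 400896\right) = \left(\left(10 + \left(-88\right)^{2}\right)^{2} + 451174\right) \left(1 - 400896\right) = \left(\left(10 + 7744\right)^{2} + 451174\right) \left(-400895\right) = \left(7754^{2} + 451174\right) \left(-400895\right) = \left(60124516 + 451174\right) \left(-400895\right) = 60575690 \left(-400895\right) = -24284491242550$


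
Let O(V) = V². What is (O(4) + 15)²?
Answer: 961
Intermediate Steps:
(O(4) + 15)² = (4² + 15)² = (16 + 15)² = 31² = 961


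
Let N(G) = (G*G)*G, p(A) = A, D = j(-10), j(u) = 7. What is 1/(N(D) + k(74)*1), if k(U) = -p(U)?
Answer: 1/269 ≈ 0.0037175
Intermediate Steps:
D = 7
k(U) = -U
N(G) = G³ (N(G) = G²*G = G³)
1/(N(D) + k(74)*1) = 1/(7³ - 1*74*1) = 1/(343 - 74*1) = 1/(343 - 74) = 1/269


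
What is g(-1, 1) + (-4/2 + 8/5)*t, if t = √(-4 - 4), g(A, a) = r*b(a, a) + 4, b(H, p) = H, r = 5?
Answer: 9 - 4*I*√2/5 ≈ 9.0 - 1.1314*I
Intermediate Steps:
g(A, a) = 4 + 5*a (g(A, a) = 5*a + 4 = 4 + 5*a)
t = 2*I*√2 (t = √(-8) = 2*I*√2 ≈ 2.8284*I)
g(-1, 1) + (-4/2 + 8/5)*t = (4 + 5*1) + (-4/2 + 8/5)*(2*I*√2) = (4 + 5) + (-4*½ + 8*(⅕))*(2*I*√2) = 9 + (-2 + 8/5)*(2*I*√2) = 9 - 4*I*√2/5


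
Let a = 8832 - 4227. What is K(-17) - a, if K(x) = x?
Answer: -4622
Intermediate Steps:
a = 4605
K(-17) - a = -17 - 1*4605 = -17 - 4605 = -4622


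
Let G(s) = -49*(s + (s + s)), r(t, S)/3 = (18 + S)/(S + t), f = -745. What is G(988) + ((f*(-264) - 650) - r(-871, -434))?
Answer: 22094974/435 ≈ 50793.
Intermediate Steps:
r(t, S) = 3*(18 + S)/(S + t) (r(t, S) = 3*((18 + S)/(S + t)) = 3*(18 + S)/(S + t))
G(s) = -147*s (G(s) = -49*(s + 2*s) = -147*s)
G(988) + ((f*(-264) - 650) - r(-871, -434)) = -147*988 + ((-745*(-264) - 650) - 3*(18 - 434)/(-434 - 871)) = -145236 + ((196680 - 650) - 3*(-416)/(-1305)) = -145236 + (196030 - 3*(-1)*(-416)/1305) = -145236 + (196030 - 1*416/435) = -145236 + (196030 - 416/435) = -145236 + 85272634/435 = 22094974/435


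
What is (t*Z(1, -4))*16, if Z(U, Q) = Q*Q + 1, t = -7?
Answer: -1904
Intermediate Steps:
Z(U, Q) = 1 + Q² (Z(U, Q) = Q² + 1 = 1 + Q²)
(t*Z(1, -4))*16 = -7*(1 + (-4)²)*16 = -7*(1 + 16)*16 = -7*17*16 = -119*16 = -1904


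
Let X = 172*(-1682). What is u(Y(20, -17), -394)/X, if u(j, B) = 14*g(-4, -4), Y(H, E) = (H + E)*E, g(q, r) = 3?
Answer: -21/144652 ≈ -0.00014518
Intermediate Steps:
Y(H, E) = E*(E + H) (Y(H, E) = (E + H)*E = E*(E + H))
u(j, B) = 42 (u(j, B) = 14*3 = 42)
X = -289304
u(Y(20, -17), -394)/X = 42/(-289304) = 42*(-1/289304) = -21/144652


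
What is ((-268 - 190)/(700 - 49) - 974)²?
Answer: 402630859024/423801 ≈ 9.5005e+5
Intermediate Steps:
((-268 - 190)/(700 - 49) - 974)² = (-458/651 - 974)² = (-634532/651)² = 402630859024/423801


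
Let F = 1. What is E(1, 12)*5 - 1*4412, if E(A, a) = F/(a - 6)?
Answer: -26467/6 ≈ -4411.2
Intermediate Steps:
E(A, a) = 1/(-6 + a) (E(A, a) = 1/(a - 6) = 1/(-6 + a))
E(1, 12)*5 - 1*4412 = 5/(-6 + 12) - 1*4412 = 5/6 - 4412 = (⅙)*5 - 4412 = ⅚ - 4412 = -26467/6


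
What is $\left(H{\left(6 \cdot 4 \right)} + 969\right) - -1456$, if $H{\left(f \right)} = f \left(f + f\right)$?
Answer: $3577$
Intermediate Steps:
$H{\left(f \right)} = 2 f^{2}$ ($H{\left(f \right)} = f 2 f = 2 f^{2}$)
$\left(H{\left(6 \cdot 4 \right)} + 969\right) - -1456 = \left(2 \left(6 \cdot 4\right)^{2} + 969\right) - -1456 = \left(2 \cdot 24^{2} + 969\right) + 1456 = \left(2 \cdot 576 + 969\right) + 1456 = \left(1152 + 969\right) + 1456 = 2121 + 1456 = 3577$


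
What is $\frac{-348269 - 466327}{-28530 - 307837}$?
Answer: $\frac{814596}{336367} \approx 2.4217$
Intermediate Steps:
$\frac{-348269 - 466327}{-28530 - 307837} = - \frac{814596}{-336367} = \left(-814596\right) \left(- \frac{1}{336367}\right) = \frac{814596}{336367}$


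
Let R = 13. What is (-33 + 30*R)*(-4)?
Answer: -1428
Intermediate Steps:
(-33 + 30*R)*(-4) = (-33 + 30*13)*(-4) = (-33 + 390)*(-4) = 357*(-4) = -1428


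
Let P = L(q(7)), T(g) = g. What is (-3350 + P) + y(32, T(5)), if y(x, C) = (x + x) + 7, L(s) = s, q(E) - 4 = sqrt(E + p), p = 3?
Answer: -3275 + sqrt(10) ≈ -3271.8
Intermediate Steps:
q(E) = 4 + sqrt(3 + E) (q(E) = 4 + sqrt(E + 3) = 4 + sqrt(3 + E))
y(x, C) = 7 + 2*x (y(x, C) = 2*x + 7 = 7 + 2*x)
P = 4 + sqrt(10) (P = 4 + sqrt(3 + 7) = 4 + sqrt(10) ≈ 7.1623)
(-3350 + P) + y(32, T(5)) = (-3350 + (4 + sqrt(10))) + (7 + 2*32) = (-3346 + sqrt(10)) + (7 + 64) = (-3346 + sqrt(10)) + 71 = -3275 + sqrt(10)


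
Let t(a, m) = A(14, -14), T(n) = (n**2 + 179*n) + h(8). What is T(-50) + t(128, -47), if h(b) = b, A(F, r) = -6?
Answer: -6448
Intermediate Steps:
T(n) = 8 + n**2 + 179*n (T(n) = (n**2 + 179*n) + 8 = 8 + n**2 + 179*n)
t(a, m) = -6
T(-50) + t(128, -47) = (8 + (-50)**2 + 179*(-50)) - 6 = (8 + 2500 - 8950) - 6 = -6442 - 6 = -6448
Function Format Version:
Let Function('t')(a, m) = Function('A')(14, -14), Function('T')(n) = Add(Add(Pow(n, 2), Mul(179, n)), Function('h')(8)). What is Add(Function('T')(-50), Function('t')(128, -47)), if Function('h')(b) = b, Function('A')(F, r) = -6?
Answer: -6448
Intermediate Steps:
Function('T')(n) = Add(8, Pow(n, 2), Mul(179, n)) (Function('T')(n) = Add(Add(Pow(n, 2), Mul(179, n)), 8) = Add(8, Pow(n, 2), Mul(179, n)))
Function('t')(a, m) = -6
Add(Function('T')(-50), Function('t')(128, -47)) = Add(Add(8, Pow(-50, 2), Mul(179, -50)), -6) = Add(Add(8, 2500, -8950), -6) = Add(-6442, -6) = -6448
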